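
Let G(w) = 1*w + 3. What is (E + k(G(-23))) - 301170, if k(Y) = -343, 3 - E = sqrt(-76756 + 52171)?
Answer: -301510 - I*sqrt(24585) ≈ -3.0151e+5 - 156.8*I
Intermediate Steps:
G(w) = 3 + w (G(w) = w + 3 = 3 + w)
E = 3 - I*sqrt(24585) (E = 3 - sqrt(-76756 + 52171) = 3 - sqrt(-24585) = 3 - I*sqrt(24585) ≈ 3.0 - 156.8*I)
(E + k(G(-23))) - 301170 = ((3 - I*sqrt(24585)) - 343) - 301170 = (-340 - I*sqrt(24585)) - 301170 = -301510 - I*sqrt(24585)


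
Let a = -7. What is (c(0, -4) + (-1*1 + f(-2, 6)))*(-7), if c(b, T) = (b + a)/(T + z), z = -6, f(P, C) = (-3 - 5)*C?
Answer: 3381/10 ≈ 338.10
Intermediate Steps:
f(P, C) = -8*C
c(b, T) = (-7 + b)/(-6 + T) (c(b, T) = (b - 7)/(T - 6) = (-7 + b)/(-6 + T))
(c(0, -4) + (-1*1 + f(-2, 6)))*(-7) = ((-7 + 0)/(-6 - 4) + (-1*1 - 8*6))*(-7) = (-7/(-10) + (-1 - 48))*(-7) = (-1/10*(-7) - 49)*(-7) = (7/10 - 49)*(-7) = -483/10*(-7) = 3381/10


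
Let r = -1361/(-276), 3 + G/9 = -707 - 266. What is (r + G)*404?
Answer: -244725323/69 ≈ -3.5467e+6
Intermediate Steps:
G = -8784 (G = -27 + 9*(-707 - 266) = -27 + 9*(-973) = -27 - 8757 = -8784)
r = 1361/276 (r = -1361*(-1/276) = 1361/276 ≈ 4.9312)
(r + G)*404 = (1361/276 - 8784)*404 = -2423023/276*404 = -244725323/69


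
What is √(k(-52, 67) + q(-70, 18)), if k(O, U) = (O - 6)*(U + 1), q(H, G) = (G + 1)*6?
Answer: I*√3830 ≈ 61.887*I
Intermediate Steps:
q(H, G) = 6 + 6*G (q(H, G) = (1 + G)*6 = 6 + 6*G)
k(O, U) = (1 + U)*(-6 + O) (k(O, U) = (-6 + O)*(1 + U) = (1 + U)*(-6 + O))
√(k(-52, 67) + q(-70, 18)) = √((-6 - 52 - 6*67 - 52*67) + (6 + 6*18)) = √((-6 - 52 - 402 - 3484) + (6 + 108)) = √(-3944 + 114) = √(-3830) = I*√3830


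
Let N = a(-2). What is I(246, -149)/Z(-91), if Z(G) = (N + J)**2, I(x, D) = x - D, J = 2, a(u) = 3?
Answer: 79/5 ≈ 15.800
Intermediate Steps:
N = 3
Z(G) = 25 (Z(G) = (3 + 2)**2 = 5**2 = 25)
I(246, -149)/Z(-91) = (246 - 1*(-149))/25 = (246 + 149)*(1/25) = 395*(1/25) = 79/5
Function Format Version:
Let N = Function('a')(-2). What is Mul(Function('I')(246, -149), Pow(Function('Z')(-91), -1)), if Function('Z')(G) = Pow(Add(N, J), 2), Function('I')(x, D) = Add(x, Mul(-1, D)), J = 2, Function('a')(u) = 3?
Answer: Rational(79, 5) ≈ 15.800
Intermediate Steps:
N = 3
Function('Z')(G) = 25 (Function('Z')(G) = Pow(Add(3, 2), 2) = Pow(5, 2) = 25)
Mul(Function('I')(246, -149), Pow(Function('Z')(-91), -1)) = Mul(Add(246, Mul(-1, -149)), Pow(25, -1)) = Mul(Add(246, 149), Rational(1, 25)) = Mul(395, Rational(1, 25)) = Rational(79, 5)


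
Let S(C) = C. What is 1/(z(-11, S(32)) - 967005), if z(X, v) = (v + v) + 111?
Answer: -1/966830 ≈ -1.0343e-6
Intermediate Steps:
z(X, v) = 111 + 2*v (z(X, v) = 2*v + 111 = 111 + 2*v)
1/(z(-11, S(32)) - 967005) = 1/((111 + 2*32) - 967005) = 1/((111 + 64) - 967005) = 1/(175 - 967005) = 1/(-966830) = -1/966830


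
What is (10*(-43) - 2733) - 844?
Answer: -4007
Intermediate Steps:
(10*(-43) - 2733) - 844 = (-430 - 2733) - 844 = -3163 - 844 = -4007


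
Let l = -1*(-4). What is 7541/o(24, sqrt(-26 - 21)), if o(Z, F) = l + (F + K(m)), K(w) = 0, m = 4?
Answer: 30164/63 - 7541*I*sqrt(47)/63 ≈ 478.79 - 820.61*I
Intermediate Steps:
l = 4
o(Z, F) = 4 + F (o(Z, F) = 4 + (F + 0) = 4 + F)
7541/o(24, sqrt(-26 - 21)) = 7541/(4 + sqrt(-26 - 21)) = 7541/(4 + sqrt(-47)) = 7541/(4 + I*sqrt(47))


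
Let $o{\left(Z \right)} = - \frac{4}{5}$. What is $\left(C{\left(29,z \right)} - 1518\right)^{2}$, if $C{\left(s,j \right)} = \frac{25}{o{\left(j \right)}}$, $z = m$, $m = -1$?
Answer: $\frac{38402809}{16} \approx 2.4002 \cdot 10^{6}$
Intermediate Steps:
$o{\left(Z \right)} = - \frac{4}{5}$ ($o{\left(Z \right)} = \left(-4\right) \frac{1}{5} = - \frac{4}{5}$)
$z = -1$
$C{\left(s,j \right)} = - \frac{125}{4}$ ($C{\left(s,j \right)} = \frac{25}{- \frac{4}{5}} = 25 \left(- \frac{5}{4}\right) = - \frac{125}{4}$)
$\left(C{\left(29,z \right)} - 1518\right)^{2} = \left(- \frac{125}{4} - 1518\right)^{2} = \left(- \frac{6197}{4}\right)^{2} = \frac{38402809}{16}$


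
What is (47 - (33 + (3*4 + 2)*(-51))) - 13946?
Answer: -13218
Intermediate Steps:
(47 - (33 + (3*4 + 2)*(-51))) - 13946 = (47 - (33 + (12 + 2)*(-51))) - 13946 = (47 - (33 + 14*(-51))) - 13946 = (47 - (33 - 714)) - 13946 = (47 - 1*(-681)) - 13946 = (47 + 681) - 13946 = 728 - 13946 = -13218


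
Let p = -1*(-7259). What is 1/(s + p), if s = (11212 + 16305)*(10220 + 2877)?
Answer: 1/360397408 ≈ 2.7747e-9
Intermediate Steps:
p = 7259
s = 360390149 (s = 27517*13097 = 360390149)
1/(s + p) = 1/(360390149 + 7259) = 1/360397408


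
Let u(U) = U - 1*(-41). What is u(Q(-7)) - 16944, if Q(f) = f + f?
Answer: -16917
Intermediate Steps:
Q(f) = 2*f
u(U) = 41 + U (u(U) = U + 41 = 41 + U)
u(Q(-7)) - 16944 = (41 + 2*(-7)) - 16944 = (41 - 14) - 16944 = 27 - 16944 = -16917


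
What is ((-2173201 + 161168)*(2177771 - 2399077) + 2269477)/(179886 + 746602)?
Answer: 445277244575/926488 ≈ 4.8061e+5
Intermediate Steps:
((-2173201 + 161168)*(2177771 - 2399077) + 2269477)/(179886 + 746602) = (-2012033*(-221306) + 2269477)/926488 = (445274975098 + 2269477)*(1/926488) = 445277244575*(1/926488) = 445277244575/926488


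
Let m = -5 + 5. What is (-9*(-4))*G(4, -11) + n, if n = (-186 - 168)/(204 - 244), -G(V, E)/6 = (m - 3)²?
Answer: -38703/20 ≈ -1935.2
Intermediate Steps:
m = 0
G(V, E) = -54 (G(V, E) = -6*(0 - 3)² = -6*(-3)² = -6*9 = -54)
n = 177/20 (n = -354/(-40) = -354*(-1/40) = 177/20 ≈ 8.8500)
(-9*(-4))*G(4, -11) + n = -9*(-4)*(-54) + 177/20 = 36*(-54) + 177/20 = -1944 + 177/20 = -38703/20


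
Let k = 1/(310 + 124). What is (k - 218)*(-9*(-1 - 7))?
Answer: -3405996/217 ≈ -15696.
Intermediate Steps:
k = 1/434 ≈ 0.0023041
(k - 218)*(-9*(-1 - 7)) = (1/434 - 218)*(-9*(-1 - 7)) = -(-851499)*(-8)/434 = -94611/434*72 = -3405996/217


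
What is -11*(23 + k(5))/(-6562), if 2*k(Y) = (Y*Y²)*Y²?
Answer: 34881/13124 ≈ 2.6578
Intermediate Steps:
k(Y) = Y⁵/2 (k(Y) = ((Y*Y²)*Y²)/2 = (Y³*Y²)/2 = Y⁵/2)
-11*(23 + k(5))/(-6562) = -11*(23 + (½)*5⁵)/(-6562) = -11*(23 + (½)*3125)*(-1/6562) = -11*(23 + 3125/2)*(-1/6562) = -11*3171/2*(-1/6562) = -34881/2*(-1/6562) = 34881/13124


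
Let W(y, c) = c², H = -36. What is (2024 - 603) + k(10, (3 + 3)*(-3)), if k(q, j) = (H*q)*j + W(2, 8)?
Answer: 7965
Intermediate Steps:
k(q, j) = 64 - 36*j*q (k(q, j) = (-36*q)*j + 8² = -36*j*q + 64 = 64 - 36*j*q)
(2024 - 603) + k(10, (3 + 3)*(-3)) = (2024 - 603) + (64 - 36*(3 + 3)*(-3)*10) = 1421 + (64 - 36*6*(-3)*10) = 1421 + (64 - 36*(-18)*10) = 1421 + (64 + 6480) = 1421 + 6544 = 7965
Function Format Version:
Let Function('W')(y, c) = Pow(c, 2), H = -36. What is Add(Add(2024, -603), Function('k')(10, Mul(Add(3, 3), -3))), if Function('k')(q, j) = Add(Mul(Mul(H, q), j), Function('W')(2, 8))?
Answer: 7965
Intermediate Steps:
Function('k')(q, j) = Add(64, Mul(-36, j, q)) (Function('k')(q, j) = Add(Mul(Mul(-36, q), j), Pow(8, 2)) = Add(Mul(-36, j, q), 64) = Add(64, Mul(-36, j, q)))
Add(Add(2024, -603), Function('k')(10, Mul(Add(3, 3), -3))) = Add(Add(2024, -603), Add(64, Mul(-36, Mul(Add(3, 3), -3), 10))) = Add(1421, Add(64, Mul(-36, Mul(6, -3), 10))) = Add(1421, Add(64, Mul(-36, -18, 10))) = Add(1421, Add(64, 6480)) = Add(1421, 6544) = 7965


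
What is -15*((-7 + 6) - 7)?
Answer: 120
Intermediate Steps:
-15*((-7 + 6) - 7) = -15*(-1 - 7) = -15*(-8) = 120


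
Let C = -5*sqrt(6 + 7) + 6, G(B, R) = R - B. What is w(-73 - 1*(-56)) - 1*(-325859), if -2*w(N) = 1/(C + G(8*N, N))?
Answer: 398851411/1224 - sqrt(13)/6120 ≈ 3.2586e+5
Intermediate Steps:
C = 6 - 5*sqrt(13) (C = -5*sqrt(13) + 6 = 6 - 5*sqrt(13) ≈ -12.028)
w(N) = -1/(2*(6 - 7*N - 5*sqrt(13))) (w(N) = -1/(2*((6 - 5*sqrt(13)) + (N - 8*N))) = -1/(2*((6 - 5*sqrt(13)) - 7*N)) = -1/(2*(6 - 7*N - 5*sqrt(13))))
w(-73 - 1*(-56)) - 1*(-325859) = 1/(2*(-6 + 5*sqrt(13) + 7*(-73 - 1*(-56)))) - 1*(-325859) = 1/(2*(-6 + 5*sqrt(13) + 7*(-73 + 56))) + 325859 = 1/(2*(-6 + 5*sqrt(13) + 7*(-17))) + 325859 = 1/(2*(-6 + 5*sqrt(13) - 119)) + 325859 = 1/(2*(-125 + 5*sqrt(13))) + 325859 = 325859 + 1/(2*(-125 + 5*sqrt(13)))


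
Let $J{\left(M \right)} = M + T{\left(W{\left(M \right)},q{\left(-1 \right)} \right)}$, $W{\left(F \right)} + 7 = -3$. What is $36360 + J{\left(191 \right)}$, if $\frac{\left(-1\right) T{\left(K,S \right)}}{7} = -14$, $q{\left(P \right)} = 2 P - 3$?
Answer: $36649$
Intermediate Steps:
$W{\left(F \right)} = -10$ ($W{\left(F \right)} = -7 - 3 = -10$)
$q{\left(P \right)} = -3 + 2 P$
$T{\left(K,S \right)} = 98$ ($T{\left(K,S \right)} = \left(-7\right) \left(-14\right) = 98$)
$J{\left(M \right)} = 98 + M$ ($J{\left(M \right)} = M + 98 = 98 + M$)
$36360 + J{\left(191 \right)} = 36360 + \left(98 + 191\right) = 36360 + 289 = 36649$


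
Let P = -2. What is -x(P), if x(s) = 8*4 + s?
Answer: -30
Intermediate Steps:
x(s) = 32 + s
-x(P) = -(32 - 2) = -1*30 = -30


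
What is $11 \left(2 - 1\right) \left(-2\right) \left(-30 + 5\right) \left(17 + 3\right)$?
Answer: $11000$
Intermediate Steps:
$11 \left(2 - 1\right) \left(-2\right) \left(-30 + 5\right) \left(17 + 3\right) = 11 \cdot 1 \left(-2\right) \left(\left(-25\right) 20\right) = 11 \left(-2\right) \left(-500\right) = \left(-22\right) \left(-500\right) = 11000$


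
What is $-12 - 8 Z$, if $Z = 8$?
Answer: $-76$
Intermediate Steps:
$-12 - 8 Z = -12 - 64 = -76$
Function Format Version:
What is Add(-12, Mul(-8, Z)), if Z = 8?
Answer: -76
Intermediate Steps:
Add(-12, Mul(-8, Z)) = Add(-12, Mul(-8, 8)) = Add(-12, -64) = -76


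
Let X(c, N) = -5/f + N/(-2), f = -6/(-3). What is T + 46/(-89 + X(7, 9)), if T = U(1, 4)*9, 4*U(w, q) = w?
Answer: 85/48 ≈ 1.7708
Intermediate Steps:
f = 2 (f = -6*(-1/3) = 2)
U(w, q) = w/4
X(c, N) = -5/2 - N/2 (X(c, N) = -5/2 + N/(-2) = -5*1/2 + N*(-1/2) = -5/2 - N/2)
T = 9/4 (T = ((1/4)*1)*9 = (1/4)*9 = 9/4 ≈ 2.2500)
T + 46/(-89 + X(7, 9)) = 9/4 + 46/(-89 + (-5/2 - 1/2*9)) = 9/4 + 46/(-89 + (-5/2 - 9/2)) = 9/4 + 46/(-89 - 7) = 9/4 + 46/(-96) = 9/4 + 46*(-1/96) = 9/4 - 23/48 = 85/48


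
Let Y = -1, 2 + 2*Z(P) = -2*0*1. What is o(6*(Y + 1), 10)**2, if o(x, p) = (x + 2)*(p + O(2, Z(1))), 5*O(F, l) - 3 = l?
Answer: 10816/25 ≈ 432.64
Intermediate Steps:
Z(P) = -1 (Z(P) = -1 + (-2*0*1)/2 = -1 + (0*1)/2 = -1 + (1/2)*0 = -1 + 0 = -1)
O(F, l) = 3/5 + l/5
o(x, p) = (2 + x)*(2/5 + p) (o(x, p) = (x + 2)*(p + (3/5 + (1/5)*(-1))) = (2 + x)*(p + (3/5 - 1/5)) = (2 + x)*(p + 2/5) = (2 + x)*(2/5 + p))
o(6*(Y + 1), 10)**2 = (4/5 + 2*10 + 2*(6*(-1 + 1))/5 + 10*(6*(-1 + 1)))**2 = (4/5 + 20 + 2*(6*0)/5 + 10*(6*0))**2 = (4/5 + 20 + (2/5)*0 + 10*0)**2 = (4/5 + 20 + 0 + 0)**2 = (104/5)**2 = 10816/25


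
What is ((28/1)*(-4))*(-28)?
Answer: 3136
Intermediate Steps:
((28/1)*(-4))*(-28) = ((28*1)*(-4))*(-28) = (28*(-4))*(-28) = -112*(-28) = 3136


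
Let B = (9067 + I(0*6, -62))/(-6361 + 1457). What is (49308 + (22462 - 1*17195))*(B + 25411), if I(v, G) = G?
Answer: 6800401865925/4904 ≈ 1.3867e+9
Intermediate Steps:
B = -9005/4904 (B = (9067 - 62)/(-6361 + 1457) = 9005/(-4904) = 9005*(-1/4904) = -9005/4904 ≈ -1.8363)
(49308 + (22462 - 1*17195))*(B + 25411) = (49308 + (22462 - 1*17195))*(-9005/4904 + 25411) = (49308 + (22462 - 17195))*(124606539/4904) = (49308 + 5267)*(124606539/4904) = 54575*(124606539/4904) = 6800401865925/4904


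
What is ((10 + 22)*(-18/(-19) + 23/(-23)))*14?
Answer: -448/19 ≈ -23.579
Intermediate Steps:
((10 + 22)*(-18/(-19) + 23/(-23)))*14 = (32*(-18*(-1/19) + 23*(-1/23)))*14 = (32*(18/19 - 1))*14 = (32*(-1/19))*14 = -32/19*14 = -448/19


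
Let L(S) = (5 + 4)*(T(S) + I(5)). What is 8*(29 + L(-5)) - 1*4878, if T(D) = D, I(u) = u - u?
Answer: -5006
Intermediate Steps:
I(u) = 0
L(S) = 9*S (L(S) = (5 + 4)*(S + 0) = 9*S)
8*(29 + L(-5)) - 1*4878 = 8*(29 + 9*(-5)) - 1*4878 = 8*(29 - 45) - 4878 = 8*(-16) - 4878 = -128 - 4878 = -5006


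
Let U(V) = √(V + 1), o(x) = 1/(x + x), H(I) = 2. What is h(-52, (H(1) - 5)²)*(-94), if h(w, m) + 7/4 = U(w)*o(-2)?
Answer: 329/2 + 47*I*√51/2 ≈ 164.5 + 167.82*I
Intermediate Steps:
o(x) = 1/(2*x)
U(V) = √(1 + V)
h(w, m) = -7/4 - √(1 + w)/4 (h(w, m) = -7/4 + √(1 + w)*((½)/(-2)) = -7/4 + √(1 + w)*((½)*(-½)) = -7/4 + √(1 + w)*(-¼) = -7/4 - √(1 + w)/4)
h(-52, (H(1) - 5)²)*(-94) = (-7/4 - √(1 - 52)/4)*(-94) = (-7/4 - I*√51/4)*(-94) = 329/2 + 47*I*√51/2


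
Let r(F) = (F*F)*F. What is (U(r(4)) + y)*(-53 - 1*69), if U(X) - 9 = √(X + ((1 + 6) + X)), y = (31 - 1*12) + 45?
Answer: -8906 - 366*√15 ≈ -10324.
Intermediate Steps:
r(F) = F³ (r(F) = F²*F = F³)
y = 64 (y = (31 - 12) + 45 = 19 + 45 = 64)
U(X) = 9 + √(7 + 2*X) (U(X) = 9 + √(X + ((1 + 6) + X)) = 9 + √(X + (7 + X)) = 9 + √(7 + 2*X))
(U(r(4)) + y)*(-53 - 1*69) = ((9 + √(7 + 2*4³)) + 64)*(-53 - 1*69) = ((9 + √(7 + 2*64)) + 64)*(-53 - 69) = ((9 + √(7 + 128)) + 64)*(-122) = ((9 + √135) + 64)*(-122) = ((9 + 3*√15) + 64)*(-122) = (73 + 3*√15)*(-122) = -8906 - 366*√15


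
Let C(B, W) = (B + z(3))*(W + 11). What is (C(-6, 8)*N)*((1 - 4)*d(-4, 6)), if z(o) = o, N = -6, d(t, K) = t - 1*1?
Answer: 5130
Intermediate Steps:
d(t, K) = -1 + t (d(t, K) = t - 1 = -1 + t)
C(B, W) = (3 + B)*(11 + W) (C(B, W) = (B + 3)*(W + 11) = (3 + B)*(11 + W))
(C(-6, 8)*N)*((1 - 4)*d(-4, 6)) = ((33 + 3*8 + 11*(-6) - 6*8)*(-6))*((1 - 4)*(-1 - 4)) = ((33 + 24 - 66 - 48)*(-6))*(-3*(-5)) = -57*(-6)*15 = 342*15 = 5130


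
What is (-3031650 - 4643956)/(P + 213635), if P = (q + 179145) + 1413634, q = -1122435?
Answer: -7675606/683979 ≈ -11.222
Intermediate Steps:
P = 470344 (P = (-1122435 + 179145) + 1413634 = -943290 + 1413634 = 470344)
(-3031650 - 4643956)/(P + 213635) = (-3031650 - 4643956)/(470344 + 213635) = -7675606/683979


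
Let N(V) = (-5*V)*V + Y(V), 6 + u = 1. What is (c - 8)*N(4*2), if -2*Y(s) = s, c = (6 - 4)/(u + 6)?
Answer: 1944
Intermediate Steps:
u = -5 (u = -6 + 1 = -5)
c = 2 (c = (6 - 4)/(-5 + 6) = 2/1 = 2*1 = 2)
Y(s) = -s/2
N(V) = -5*V² - V/2 (N(V) = (-5*V)*V - V/2 = -5*V² - V/2)
(c - 8)*N(4*2) = (2 - 8)*((4*2)*(-1 - 40*2)/2) = -3*8*(-1 - 10*8) = -3*8*(-1 - 80) = -3*8*(-81) = -6*(-324) = 1944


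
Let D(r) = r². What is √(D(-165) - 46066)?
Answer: I*√18841 ≈ 137.26*I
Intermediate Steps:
√(D(-165) - 46066) = √((-165)² - 46066) = √(27225 - 46066) = √(-18841) = I*√18841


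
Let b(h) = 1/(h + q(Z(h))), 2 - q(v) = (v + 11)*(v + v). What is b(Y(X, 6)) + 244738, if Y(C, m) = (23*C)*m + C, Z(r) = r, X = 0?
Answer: 489477/2 ≈ 2.4474e+5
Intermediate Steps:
q(v) = 2 - 2*v*(11 + v) (q(v) = 2 - (v + 11)*(v + v) = 2 - (11 + v)*2*v = 2 - 2*v*(11 + v))
Y(C, m) = C + 23*C*m (Y(C, m) = 23*C*m + C = C + 23*C*m)
b(h) = 1/(2 - 21*h - 2*h²) (b(h) = 1/(h + (2 - 22*h - 2*h²)) = 1/(2 - 21*h - 2*h²))
b(Y(X, 6)) + 244738 = -1/(-2 + 2*(0*(1 + 23*6))² + 21*(0*(1 + 23*6))) + 244738 = -1/(-2 + 2*(0*(1 + 138))² + 21*(0*(1 + 138))) + 244738 = -1/(-2 + 2*(0*139)² + 21*(0*139)) + 244738 = -1/(-2 + 2*0² + 21*0) + 244738 = -1/(-2 + 2*0 + 0) + 244738 = -1/(-2 + 0 + 0) + 244738 = -1/(-2) + 244738 = -1*(-½) + 244738 = ½ + 244738 = 489477/2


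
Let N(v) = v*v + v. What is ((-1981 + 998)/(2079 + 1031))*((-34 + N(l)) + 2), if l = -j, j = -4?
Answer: 5898/1555 ≈ 3.7929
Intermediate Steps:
l = 4 (l = -1*(-4) = 4)
N(v) = v + v² (N(v) = v² + v = v + v²)
((-1981 + 998)/(2079 + 1031))*((-34 + N(l)) + 2) = ((-1981 + 998)/(2079 + 1031))*((-34 + 4*(1 + 4)) + 2) = (-983/3110)*((-34 + 4*5) + 2) = (-983*1/3110)*((-34 + 20) + 2) = -983*(-14 + 2)/3110 = -983/3110*(-12) = 5898/1555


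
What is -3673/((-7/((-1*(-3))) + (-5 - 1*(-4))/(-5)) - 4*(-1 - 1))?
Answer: -55095/88 ≈ -626.08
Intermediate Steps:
-3673/((-7/((-1*(-3))) + (-5 - 1*(-4))/(-5)) - 4*(-1 - 1)) = -3673/((-7/3 + (-5 + 4)*(-1/5)) - 4*(-2)) = -3673/((-7*1/3 - 1*(-1/5)) + 8) = -3673/((-7/3 + 1/5) + 8) = -3673/(-32/15 + 8) = -3673/(88/15) = (15/88)*(-3673) = -55095/88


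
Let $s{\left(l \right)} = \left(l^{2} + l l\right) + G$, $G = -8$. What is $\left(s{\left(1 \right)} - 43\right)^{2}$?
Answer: $2401$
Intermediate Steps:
$s{\left(l \right)} = -8 + 2 l^{2}$ ($s{\left(l \right)} = \left(l^{2} + l l\right) - 8 = \left(l^{2} + l^{2}\right) - 8 = 2 l^{2} - 8 = -8 + 2 l^{2}$)
$\left(s{\left(1 \right)} - 43\right)^{2} = \left(\left(-8 + 2 \cdot 1^{2}\right) - 43\right)^{2} = \left(\left(-8 + 2 \cdot 1\right) - 43\right)^{2} = \left(\left(-8 + 2\right) - 43\right)^{2} = \left(-6 - 43\right)^{2} = \left(-49\right)^{2} = 2401$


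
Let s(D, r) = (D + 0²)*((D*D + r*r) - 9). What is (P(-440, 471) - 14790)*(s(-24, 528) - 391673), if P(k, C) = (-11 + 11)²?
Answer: 104951274630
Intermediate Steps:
P(k, C) = 0 (P(k, C) = 0² = 0)
s(D, r) = D*(-9 + D² + r²) (s(D, r) = (D + 0)*((D² + r²) - 9) = D*(-9 + D² + r²))
(P(-440, 471) - 14790)*(s(-24, 528) - 391673) = (0 - 14790)*(-24*(-9 + (-24)² + 528²) - 391673) = -14790*(-24*(-9 + 576 + 278784) - 391673) = -14790*(-24*279351 - 391673) = -14790*(-6704424 - 391673) = -14790*(-7096097) = 104951274630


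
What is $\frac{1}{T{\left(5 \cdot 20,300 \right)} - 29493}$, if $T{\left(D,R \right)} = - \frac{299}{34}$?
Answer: $- \frac{34}{1003061} \approx -3.3896 \cdot 10^{-5}$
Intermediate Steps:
$T{\left(D,R \right)} = - \frac{299}{34}$ ($T{\left(D,R \right)} = \left(-299\right) \frac{1}{34} = - \frac{299}{34}$)
$\frac{1}{T{\left(5 \cdot 20,300 \right)} - 29493} = \frac{1}{- \frac{299}{34} - 29493} = \frac{1}{- \frac{1003061}{34}} = - \frac{34}{1003061}$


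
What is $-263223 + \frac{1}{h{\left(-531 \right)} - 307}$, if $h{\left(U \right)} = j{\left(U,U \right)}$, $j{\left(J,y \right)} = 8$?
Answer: $- \frac{78703678}{299} \approx -2.6322 \cdot 10^{5}$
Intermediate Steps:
$h{\left(U \right)} = 8$
$-263223 + \frac{1}{h{\left(-531 \right)} - 307} = -263223 + \frac{1}{8 - 307} = -263223 + \frac{1}{-299} = -263223 - \frac{1}{299} = - \frac{78703678}{299}$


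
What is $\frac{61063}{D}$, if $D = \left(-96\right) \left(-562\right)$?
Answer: $\frac{61063}{53952} \approx 1.1318$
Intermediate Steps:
$D = 53952$
$\frac{61063}{D} = \frac{61063}{53952}$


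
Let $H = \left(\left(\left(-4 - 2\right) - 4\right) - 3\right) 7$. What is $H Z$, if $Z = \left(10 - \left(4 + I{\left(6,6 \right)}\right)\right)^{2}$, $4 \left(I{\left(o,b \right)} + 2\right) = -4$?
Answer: $-7371$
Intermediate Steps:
$I{\left(o,b \right)} = -3$ ($I{\left(o,b \right)} = -2 + \frac{1}{4} \left(-4\right) = -2 - 1 = -3$)
$H = -91$ ($H = \left(\left(-6 - 4\right) - 3\right) 7 = \left(-10 - 3\right) 7 = \left(-13\right) 7 = -91$)
$Z = 81$ ($Z = \left(10 - 1\right)^{2} = 9^{2} = 81$)
$H Z = \left(-91\right) 81 = -7371$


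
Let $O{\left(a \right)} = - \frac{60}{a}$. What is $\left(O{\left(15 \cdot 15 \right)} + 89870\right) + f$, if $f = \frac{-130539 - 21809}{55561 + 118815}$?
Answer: $\frac{58766146019}{653910} \approx 89869.0$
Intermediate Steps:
$f = - \frac{38087}{43594}$ ($f = - \frac{152348}{174376} = \left(-152348\right) \frac{1}{174376} = - \frac{38087}{43594} \approx -0.87368$)
$\left(O{\left(15 \cdot 15 \right)} + 89870\right) + f = \left(- \frac{60}{15 \cdot 15} + 89870\right) - \frac{38087}{43594} = \left(- \frac{60}{225} + 89870\right) - \frac{38087}{43594} = \left(\left(-60\right) \frac{1}{225} + 89870\right) - \frac{38087}{43594} = \left(- \frac{4}{15} + 89870\right) - \frac{38087}{43594} = \frac{1348046}{15} - \frac{38087}{43594} = \frac{58766146019}{653910}$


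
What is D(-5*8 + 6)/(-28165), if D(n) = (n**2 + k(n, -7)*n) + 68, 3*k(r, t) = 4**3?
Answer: -1496/84495 ≈ -0.017705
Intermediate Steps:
k(r, t) = 64/3 (k(r, t) = (1/3)*4**3 = (1/3)*64 = 64/3)
D(n) = 68 + n**2 + 64*n/3 (D(n) = (n**2 + 64*n/3) + 68 = 68 + n**2 + 64*n/3)
D(-5*8 + 6)/(-28165) = (68 + (-5*8 + 6)**2 + 64*(-5*8 + 6)/3)/(-28165) = (68 + (-40 + 6)**2 + 64*(-40 + 6)/3)*(-1/28165) = (68 + (-34)**2 + (64/3)*(-34))*(-1/28165) = (68 + 1156 - 2176/3)*(-1/28165) = (1496/3)*(-1/28165) = -1496/84495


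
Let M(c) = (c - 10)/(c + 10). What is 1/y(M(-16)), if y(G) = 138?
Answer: 1/138 ≈ 0.0072464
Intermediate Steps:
M(c) = (-10 + c)/(10 + c)
1/y(M(-16)) = 1/138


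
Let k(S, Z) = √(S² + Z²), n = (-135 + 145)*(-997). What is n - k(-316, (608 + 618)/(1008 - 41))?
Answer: -9970 - 2*√23343937565/967 ≈ -10286.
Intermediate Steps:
n = -9970 (n = 10*(-997) = -9970)
n - k(-316, (608 + 618)/(1008 - 41)) = -9970 - √((-316)² + ((608 + 618)/(1008 - 41))²) = -9970 - √(99856 + (1226/967)²) = -9970 - √(99856 + 1503076/935089) = -9970 - √(93375750260/935089) = -9970 - 2*√23343937565/967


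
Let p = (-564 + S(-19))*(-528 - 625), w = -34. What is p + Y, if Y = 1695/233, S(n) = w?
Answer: 160653797/233 ≈ 6.8950e+5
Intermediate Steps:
S(n) = -34
Y = 1695/233 (Y = 1695*(1/233) = 1695/233 ≈ 7.2747)
p = 689494 (p = (-564 - 34)*(-528 - 625) = -598*(-1153) = 689494)
p + Y = 689494 + 1695/233 = 160653797/233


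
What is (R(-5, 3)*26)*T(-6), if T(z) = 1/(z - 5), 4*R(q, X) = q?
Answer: 65/22 ≈ 2.9545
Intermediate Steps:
R(q, X) = q/4
T(z) = 1/(-5 + z)
(R(-5, 3)*26)*T(-6) = (((¼)*(-5))*26)/(-5 - 6) = -5/4*26/(-11) = -65/2*(-1/11) = 65/22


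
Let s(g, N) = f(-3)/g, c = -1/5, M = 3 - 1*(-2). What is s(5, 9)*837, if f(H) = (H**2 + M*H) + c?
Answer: -25947/25 ≈ -1037.9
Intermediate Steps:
M = 5 (M = 3 + 2 = 5)
c = -1/5 (c = -1*1/5 = -1/5 ≈ -0.20000)
f(H) = -1/5 + H**2 + 5*H (f(H) = (H**2 + 5*H) - 1/5 = -1/5 + H**2 + 5*H)
s(g, N) = -31/(5*g) (s(g, N) = (-1/5 + (-3)**2 + 5*(-3))/g = (-1/5 + 9 - 15)/g = -31/(5*g))
s(5, 9)*837 = -31/5/5*837 = -31/5*1/5*837 = -31/25*837 = -25947/25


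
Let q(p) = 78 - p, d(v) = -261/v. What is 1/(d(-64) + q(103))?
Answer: -64/1339 ≈ -0.047797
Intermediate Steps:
1/(d(-64) + q(103)) = 1/(-261/(-64) + (78 - 1*103)) = 1/(-261*(-1/64) + (78 - 103)) = 1/(261/64 - 25) = 1/(-1339/64) = -64/1339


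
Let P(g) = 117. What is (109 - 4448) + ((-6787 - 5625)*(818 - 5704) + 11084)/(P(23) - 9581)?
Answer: -25430103/2366 ≈ -10748.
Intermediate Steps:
(109 - 4448) + ((-6787 - 5625)*(818 - 5704) + 11084)/(P(23) - 9581) = (109 - 4448) + ((-6787 - 5625)*(818 - 5704) + 11084)/(117 - 9581) = -4339 + (-12412*(-4886) + 11084)/(-9464) = -4339 + (60645032 + 11084)*(-1/9464) = -4339 + 60656116*(-1/9464) = -4339 - 15164029/2366 = -25430103/2366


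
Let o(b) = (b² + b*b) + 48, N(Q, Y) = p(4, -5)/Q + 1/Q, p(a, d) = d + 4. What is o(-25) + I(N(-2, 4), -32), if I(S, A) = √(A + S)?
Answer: 1298 + 4*I*√2 ≈ 1298.0 + 5.6569*I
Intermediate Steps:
p(a, d) = 4 + d
N(Q, Y) = 0 (N(Q, Y) = (4 - 5)/Q + 1/Q = -1/Q + 1/Q = 0)
o(b) = 48 + 2*b² (o(b) = (b² + b²) + 48 = 2*b² + 48 = 48 + 2*b²)
o(-25) + I(N(-2, 4), -32) = (48 + 2*(-25)²) + √(-32 + 0) = (48 + 2*625) + √(-32) = (48 + 1250) + 4*I*√2 = 1298 + 4*I*√2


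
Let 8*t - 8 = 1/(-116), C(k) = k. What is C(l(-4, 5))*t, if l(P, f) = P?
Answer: -927/232 ≈ -3.9957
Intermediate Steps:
t = 927/928 (t = 1 + (⅛)/(-116) = 1 + (⅛)*(-1/116) = 1 - 1/928 = 927/928 ≈ 0.99892)
C(l(-4, 5))*t = -4*927/928 = -927/232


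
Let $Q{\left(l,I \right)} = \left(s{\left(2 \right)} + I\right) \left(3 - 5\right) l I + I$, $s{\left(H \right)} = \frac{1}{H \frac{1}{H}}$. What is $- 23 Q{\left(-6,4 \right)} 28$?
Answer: $-157136$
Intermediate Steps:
$s{\left(H \right)} = 1$ ($s{\left(H \right)} = 1^{-1} = 1$)
$Q{\left(l,I \right)} = I + I l \left(-2 - 2 I\right)$ ($Q{\left(l,I \right)} = \left(1 + I\right) \left(3 - 5\right) l I + I = \left(1 + I\right) \left(-2\right) l I + I = \left(-2 - 2 I\right) l I + I = l \left(-2 - 2 I\right) I + I = I l \left(-2 - 2 I\right) + I = I + I l \left(-2 - 2 I\right)$)
$- 23 Q{\left(-6,4 \right)} 28 = - 23 \cdot 4 \left(1 - -12 - 8 \left(-6\right)\right) 28 = - 23 \cdot 4 \left(1 + 12 + 48\right) 28 = - 23 \cdot 4 \cdot 61 \cdot 28 = \left(-23\right) 244 \cdot 28 = \left(-5612\right) 28 = -157136$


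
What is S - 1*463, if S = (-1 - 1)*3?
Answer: -469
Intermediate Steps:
S = -6 (S = -2*3 = -6)
S - 1*463 = -6 - 1*463 = -6 - 463 = -469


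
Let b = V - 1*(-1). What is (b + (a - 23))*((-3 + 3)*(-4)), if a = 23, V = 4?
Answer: 0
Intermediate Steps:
b = 5 (b = 4 - 1*(-1) = 4 + 1 = 5)
(b + (a - 23))*((-3 + 3)*(-4)) = (5 + (23 - 23))*((-3 + 3)*(-4)) = (5 + 0)*(0*(-4)) = 5*0 = 0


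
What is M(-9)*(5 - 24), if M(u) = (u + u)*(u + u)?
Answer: -6156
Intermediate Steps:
M(u) = 4*u² (M(u) = (2*u)*(2*u) = 4*u²)
M(-9)*(5 - 24) = (4*(-9)²)*(5 - 24) = (4*81)*(-19) = 324*(-19) = -6156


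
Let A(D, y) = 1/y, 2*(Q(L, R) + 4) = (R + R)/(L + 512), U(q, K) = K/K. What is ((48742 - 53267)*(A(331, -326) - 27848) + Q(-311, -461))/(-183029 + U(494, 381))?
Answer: -8257075914335/11993092728 ≈ -688.49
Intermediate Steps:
U(q, K) = 1
Q(L, R) = -4 + R/(512 + L) (Q(L, R) = -4 + ((R + R)/(L + 512))/2 = -4 + ((2*R)/(512 + L))/2 = -4 + (2*R/(512 + L))/2 = -4 + R/(512 + L))
((48742 - 53267)*(A(331, -326) - 27848) + Q(-311, -461))/(-183029 + U(494, 381)) = ((48742 - 53267)*(1/(-326) - 27848) + (-2048 - 461 - 4*(-311))/(512 - 311))/(-183029 + 1) = (-4525*(-1/326 - 27848) + (-2048 - 461 + 1244)/201)/(-183028) = (-4525*(-9078449/326) + (1/201)*(-1265))*(-1/183028) = (41079981725/326 - 1265/201)*(-1/183028) = (8257075914335/65526)*(-1/183028) = -8257075914335/11993092728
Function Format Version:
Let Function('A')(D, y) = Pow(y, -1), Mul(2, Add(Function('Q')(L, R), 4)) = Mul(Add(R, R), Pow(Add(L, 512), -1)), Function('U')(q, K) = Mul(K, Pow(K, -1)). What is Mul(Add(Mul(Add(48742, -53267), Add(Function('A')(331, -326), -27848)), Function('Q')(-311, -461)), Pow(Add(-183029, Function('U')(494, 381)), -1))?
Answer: Rational(-8257075914335, 11993092728) ≈ -688.49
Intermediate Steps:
Function('U')(q, K) = 1
Function('Q')(L, R) = Add(-4, Mul(R, Pow(Add(512, L), -1))) (Function('Q')(L, R) = Add(-4, Mul(Rational(1, 2), Mul(Add(R, R), Pow(Add(L, 512), -1)))) = Add(-4, Mul(Rational(1, 2), Mul(Mul(2, R), Pow(Add(512, L), -1)))) = Add(-4, Mul(Rational(1, 2), Mul(2, R, Pow(Add(512, L), -1)))) = Add(-4, Mul(R, Pow(Add(512, L), -1))))
Mul(Add(Mul(Add(48742, -53267), Add(Function('A')(331, -326), -27848)), Function('Q')(-311, -461)), Pow(Add(-183029, Function('U')(494, 381)), -1)) = Mul(Add(Mul(Add(48742, -53267), Add(Pow(-326, -1), -27848)), Mul(Pow(Add(512, -311), -1), Add(-2048, -461, Mul(-4, -311)))), Pow(Add(-183029, 1), -1)) = Mul(Add(Mul(-4525, Add(Rational(-1, 326), -27848)), Mul(Pow(201, -1), Add(-2048, -461, 1244))), Pow(-183028, -1)) = Mul(Add(Mul(-4525, Rational(-9078449, 326)), Mul(Rational(1, 201), -1265)), Rational(-1, 183028)) = Mul(Add(Rational(41079981725, 326), Rational(-1265, 201)), Rational(-1, 183028)) = Mul(Rational(8257075914335, 65526), Rational(-1, 183028)) = Rational(-8257075914335, 11993092728)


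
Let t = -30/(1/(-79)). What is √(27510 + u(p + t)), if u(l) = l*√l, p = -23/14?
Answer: √(5391960 + 33157*√464198)/14 ≈ 377.85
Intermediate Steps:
t = 2370 (t = -30/(-1/79) = -30*(-79) = 2370)
p = -23/14 (p = -23*1/14 = -23/14 ≈ -1.6429)
u(l) = l^(3/2)
√(27510 + u(p + t)) = √(27510 + (-23/14 + 2370)^(3/2)) = √(27510 + (33157/14)^(3/2)) = √(27510 + 33157*√464198/196)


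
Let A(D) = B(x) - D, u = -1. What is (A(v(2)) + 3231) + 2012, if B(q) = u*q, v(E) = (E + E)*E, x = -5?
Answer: 5240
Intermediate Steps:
v(E) = 2*E² (v(E) = (2*E)*E = 2*E²)
B(q) = -q
A(D) = 5 - D (A(D) = -1*(-5) - D = 5 - D)
(A(v(2)) + 3231) + 2012 = ((5 - 2*2²) + 3231) + 2012 = ((5 - 2*4) + 3231) + 2012 = ((5 - 1*8) + 3231) + 2012 = ((5 - 8) + 3231) + 2012 = (-3 + 3231) + 2012 = 3228 + 2012 = 5240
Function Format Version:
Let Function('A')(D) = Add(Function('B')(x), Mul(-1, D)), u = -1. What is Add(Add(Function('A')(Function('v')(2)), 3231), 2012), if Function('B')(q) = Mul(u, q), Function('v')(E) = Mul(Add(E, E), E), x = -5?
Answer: 5240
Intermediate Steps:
Function('v')(E) = Mul(2, Pow(E, 2)) (Function('v')(E) = Mul(Mul(2, E), E) = Mul(2, Pow(E, 2)))
Function('B')(q) = Mul(-1, q)
Function('A')(D) = Add(5, Mul(-1, D)) (Function('A')(D) = Add(Mul(-1, -5), Mul(-1, D)) = Add(5, Mul(-1, D)))
Add(Add(Function('A')(Function('v')(2)), 3231), 2012) = Add(Add(Add(5, Mul(-1, Mul(2, Pow(2, 2)))), 3231), 2012) = Add(Add(Add(5, Mul(-1, Mul(2, 4))), 3231), 2012) = Add(Add(Add(5, Mul(-1, 8)), 3231), 2012) = Add(Add(Add(5, -8), 3231), 2012) = Add(Add(-3, 3231), 2012) = Add(3228, 2012) = 5240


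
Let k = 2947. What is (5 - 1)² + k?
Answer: 2963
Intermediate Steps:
(5 - 1)² + k = (5 - 1)² + 2947 = 4² + 2947 = 16 + 2947 = 2963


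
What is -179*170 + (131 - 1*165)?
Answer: -30464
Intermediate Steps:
-179*170 + (131 - 1*165) = -30430 + (131 - 165) = -30430 - 34 = -30464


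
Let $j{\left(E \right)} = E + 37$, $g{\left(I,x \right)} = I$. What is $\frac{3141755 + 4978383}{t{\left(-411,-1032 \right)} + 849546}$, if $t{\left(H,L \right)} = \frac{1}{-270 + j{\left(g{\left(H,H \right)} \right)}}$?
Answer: $\frac{5229368872}{547107623} \approx 9.5582$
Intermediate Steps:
$j{\left(E \right)} = 37 + E$
$t{\left(H,L \right)} = \frac{1}{-233 + H}$ ($t{\left(H,L \right)} = \frac{1}{-270 + \left(37 + H\right)} = \frac{1}{-233 + H}$)
$\frac{3141755 + 4978383}{t{\left(-411,-1032 \right)} + 849546} = \frac{3141755 + 4978383}{\frac{1}{-233 - 411} + 849546} = \frac{8120138}{\frac{1}{-644} + 849546} = \frac{8120138}{- \frac{1}{644} + 849546} = \frac{8120138}{\frac{547107623}{644}} = 8120138 \cdot \frac{644}{547107623} = \frac{5229368872}{547107623}$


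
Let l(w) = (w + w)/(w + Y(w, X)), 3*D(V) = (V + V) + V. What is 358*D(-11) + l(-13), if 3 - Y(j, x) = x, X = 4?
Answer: -27553/7 ≈ -3936.1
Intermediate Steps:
Y(j, x) = 3 - x
D(V) = V (D(V) = ((V + V) + V)/3 = (2*V + V)/3 = (3*V)/3 = V)
l(w) = 2*w/(-1 + w) (l(w) = (w + w)/(w + (3 - 1*4)) = (2*w)/(w + (3 - 4)) = (2*w)/(w - 1) = (2*w)/(-1 + w) = 2*w/(-1 + w))
358*D(-11) + l(-13) = 358*(-11) + 2*(-13)/(-1 - 13) = -3938 + 2*(-13)/(-14) = -3938 + 2*(-13)*(-1/14) = -3938 + 13/7 = -27553/7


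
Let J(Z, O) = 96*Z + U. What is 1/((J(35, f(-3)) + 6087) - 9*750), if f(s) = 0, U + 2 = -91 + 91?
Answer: 1/2695 ≈ 0.00037106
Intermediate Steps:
U = -2 (U = -2 + (-91 + 91) = -2 + 0 = -2)
J(Z, O) = -2 + 96*Z (J(Z, O) = 96*Z - 2 = -2 + 96*Z)
1/((J(35, f(-3)) + 6087) - 9*750) = 1/(((-2 + 96*35) + 6087) - 9*750) = 1/(((-2 + 3360) + 6087) - 6750) = 1/((3358 + 6087) - 6750) = 1/(9445 - 6750) = 1/2695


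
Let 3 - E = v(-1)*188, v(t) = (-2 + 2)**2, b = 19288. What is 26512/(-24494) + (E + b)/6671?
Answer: 147826101/81699737 ≈ 1.8094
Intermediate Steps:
v(t) = 0 (v(t) = 0**2 = 0)
E = 3 (E = 3 - 0*188 = 3 - 1*0 = 3 + 0 = 3)
26512/(-24494) + (E + b)/6671 = 26512/(-24494) + (3 + 19288)/6671 = 26512*(-1/24494) + 19291*(1/6671) = -13256/12247 + 19291/6671 = 147826101/81699737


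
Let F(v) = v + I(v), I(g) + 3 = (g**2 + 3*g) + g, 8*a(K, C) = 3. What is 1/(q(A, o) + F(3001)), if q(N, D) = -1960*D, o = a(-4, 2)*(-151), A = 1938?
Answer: 1/9131988 ≈ 1.0951e-7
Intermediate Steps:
a(K, C) = 3/8 (a(K, C) = (1/8)*3 = 3/8)
o = -453/8 (o = (3/8)*(-151) = -453/8 ≈ -56.625)
I(g) = -3 + g**2 + 4*g (I(g) = -3 + ((g**2 + 3*g) + g) = -3 + (g**2 + 4*g) = -3 + g**2 + 4*g)
F(v) = -3 + v**2 + 5*v (F(v) = v + (-3 + v**2 + 4*v) = -3 + v**2 + 5*v)
1/(q(A, o) + F(3001)) = 1/(-1960*(-453/8) + (-3 + 3001**2 + 5*3001)) = 1/(110985 + (-3 + 9006001 + 15005)) = 1/(110985 + 9021003) = 1/9131988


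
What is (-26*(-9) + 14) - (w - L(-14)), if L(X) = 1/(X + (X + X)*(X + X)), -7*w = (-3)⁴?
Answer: 28553/110 ≈ 259.57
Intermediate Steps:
w = -81/7 (w = -⅐*(-3)⁴ = -⅐*81 = -81/7 ≈ -11.571)
L(X) = 1/(X + 4*X²) (L(X) = 1/(X + (2*X)*(2*X)) = 1/(X + 4*X²))
(-26*(-9) + 14) - (w - L(-14)) = (-26*(-9) + 14) - (-81/7 - 1/((-14)*(1 + 4*(-14)))) = (234 + 14) - (-81/7 - (-1)/(14*(1 - 56))) = 248 - (-81/7 - (-1)/(14*(-55))) = 248 - (-81/7 - (-1)*(-1)/(14*55)) = 248 - (-81/7 - 1*1/770) = 248 - (-81/7 - 1/770) = 248 - 1*(-1273/110) = 248 + 1273/110 = 28553/110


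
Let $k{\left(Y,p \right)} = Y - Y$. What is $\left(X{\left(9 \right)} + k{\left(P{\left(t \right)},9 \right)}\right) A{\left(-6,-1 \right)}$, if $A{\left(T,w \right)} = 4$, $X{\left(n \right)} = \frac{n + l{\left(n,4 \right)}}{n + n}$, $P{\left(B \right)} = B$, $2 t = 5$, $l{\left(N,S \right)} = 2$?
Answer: $\frac{22}{9} \approx 2.4444$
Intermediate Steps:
$t = \frac{5}{2}$ ($t = \frac{1}{2} \cdot 5 = \frac{5}{2} \approx 2.5$)
$k{\left(Y,p \right)} = 0$
$X{\left(n \right)} = \frac{2 + n}{2 n}$ ($X{\left(n \right)} = \frac{n + 2}{n + n} = \frac{2 + n}{2 n}$)
$\left(X{\left(9 \right)} + k{\left(P{\left(t \right)},9 \right)}\right) A{\left(-6,-1 \right)} = \left(\frac{2 + 9}{2 \cdot 9} + 0\right) 4 = \left(\frac{1}{2} \cdot \frac{1}{9} \cdot 11 + 0\right) 4 = \left(\frac{11}{18} + 0\right) 4 = \frac{11}{18} \cdot 4 = \frac{22}{9}$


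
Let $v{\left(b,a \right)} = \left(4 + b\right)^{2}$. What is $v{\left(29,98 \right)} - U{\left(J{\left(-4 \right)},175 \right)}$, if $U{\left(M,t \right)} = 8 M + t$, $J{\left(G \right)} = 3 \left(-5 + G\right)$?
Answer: $1130$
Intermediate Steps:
$J{\left(G \right)} = -15 + 3 G$
$U{\left(M,t \right)} = t + 8 M$
$v{\left(29,98 \right)} - U{\left(J{\left(-4 \right)},175 \right)} = \left(4 + 29\right)^{2} - \left(175 + 8 \left(-15 + 3 \left(-4\right)\right)\right) = 33^{2} - \left(175 + 8 \left(-15 - 12\right)\right) = 1089 - \left(175 + 8 \left(-27\right)\right) = 1089 - \left(175 - 216\right) = 1089 - -41 = 1089 + 41 = 1130$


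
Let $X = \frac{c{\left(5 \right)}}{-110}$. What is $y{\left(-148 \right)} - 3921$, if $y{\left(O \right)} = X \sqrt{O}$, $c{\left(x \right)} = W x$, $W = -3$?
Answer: $-3921 + \frac{3 i \sqrt{37}}{11} \approx -3921.0 + 1.6589 i$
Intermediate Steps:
$c{\left(x \right)} = - 3 x$
$X = \frac{3}{22}$ ($X = \frac{\left(-3\right) 5}{-110} = \left(-15\right) \left(- \frac{1}{110}\right) = \frac{3}{22} \approx 0.13636$)
$y{\left(O \right)} = \frac{3 \sqrt{O}}{22}$
$y{\left(-148 \right)} - 3921 = \frac{3 \sqrt{-148}}{22} - 3921 = \frac{3 \cdot 2 i \sqrt{37}}{22} - 3921 = \frac{3 i \sqrt{37}}{11} - 3921 = -3921 + \frac{3 i \sqrt{37}}{11}$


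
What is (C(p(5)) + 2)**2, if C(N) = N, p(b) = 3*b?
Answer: 289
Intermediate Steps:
(C(p(5)) + 2)**2 = (3*5 + 2)**2 = (15 + 2)**2 = 17**2 = 289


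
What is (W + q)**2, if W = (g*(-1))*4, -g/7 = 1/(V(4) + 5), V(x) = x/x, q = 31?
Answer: 11449/9 ≈ 1272.1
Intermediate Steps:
V(x) = 1
g = -7/6 (g = -7/(1 + 5) = -7/6 ≈ -1.1667)
W = 14/3 (W = -7/6*(-1)*4 = (7/6)*4 = 14/3 ≈ 4.6667)
(W + q)**2 = (14/3 + 31)**2 = (107/3)**2 = 11449/9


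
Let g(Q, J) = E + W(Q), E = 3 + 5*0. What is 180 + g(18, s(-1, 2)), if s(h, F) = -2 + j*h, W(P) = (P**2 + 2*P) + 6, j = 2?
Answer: 549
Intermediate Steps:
W(P) = 6 + P**2 + 2*P
E = 3 (E = 3 + 0 = 3)
s(h, F) = -2 + 2*h
g(Q, J) = 9 + Q**2 + 2*Q (g(Q, J) = 3 + (6 + Q**2 + 2*Q) = 9 + Q**2 + 2*Q)
180 + g(18, s(-1, 2)) = 180 + (9 + 18**2 + 2*18) = 180 + (9 + 324 + 36) = 180 + 369 = 549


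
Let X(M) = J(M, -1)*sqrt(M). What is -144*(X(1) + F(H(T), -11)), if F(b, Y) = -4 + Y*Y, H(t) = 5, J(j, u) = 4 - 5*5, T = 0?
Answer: -13824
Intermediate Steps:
J(j, u) = -21 (J(j, u) = 4 - 25 = -21)
X(M) = -21*sqrt(M)
F(b, Y) = -4 + Y**2
-144*(X(1) + F(H(T), -11)) = -144*(-21*sqrt(1) + (-4 + (-11)**2)) = -144*(-21*1 + (-4 + 121)) = -144*(-21 + 117) = -144*96 = -13824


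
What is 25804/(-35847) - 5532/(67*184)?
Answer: -129104329/110480454 ≈ -1.1686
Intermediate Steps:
25804/(-35847) - 5532/(67*184) = 25804*(-1/35847) - 5532/12328 = -25804/35847 - 5532*1/12328 = -25804/35847 - 1383/3082 = -129104329/110480454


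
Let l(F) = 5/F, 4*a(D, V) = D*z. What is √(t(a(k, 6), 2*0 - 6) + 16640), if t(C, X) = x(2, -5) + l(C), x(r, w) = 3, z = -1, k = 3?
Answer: √149727/3 ≈ 128.98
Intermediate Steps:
a(D, V) = -D/4 (a(D, V) = (D*(-1))/4 = (-D)/4 = -D/4)
t(C, X) = 3 + 5/C
√(t(a(k, 6), 2*0 - 6) + 16640) = √((3 + 5/((-¼*3))) + 16640) = √((3 + 5/(-¾)) + 16640) = √((3 + 5*(-4/3)) + 16640) = √((3 - 20/3) + 16640) = √(-11/3 + 16640) = √(49909/3) = √149727/3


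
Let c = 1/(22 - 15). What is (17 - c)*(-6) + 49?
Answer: -365/7 ≈ -52.143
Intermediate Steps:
c = ⅐ (c = 1/7 = ⅐ ≈ 0.14286)
(17 - c)*(-6) + 49 = (17 - 1*⅐)*(-6) + 49 = (17 - ⅐)*(-6) + 49 = (118/7)*(-6) + 49 = -708/7 + 49 = -365/7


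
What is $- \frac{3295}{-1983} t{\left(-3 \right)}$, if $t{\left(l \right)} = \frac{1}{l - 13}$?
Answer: $- \frac{3295}{31728} \approx -0.10385$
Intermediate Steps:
$t{\left(l \right)} = \frac{1}{-13 + l}$
$- \frac{3295}{-1983} t{\left(-3 \right)} = \frac{\left(-3295\right) \frac{1}{-1983}}{-13 - 3} = \frac{\left(-3295\right) \left(- \frac{1}{1983}\right)}{-16} = \frac{3295}{1983} \left(- \frac{1}{16}\right) = - \frac{3295}{31728}$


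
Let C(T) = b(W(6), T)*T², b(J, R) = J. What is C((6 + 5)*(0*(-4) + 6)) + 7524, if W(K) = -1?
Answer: 3168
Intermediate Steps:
C(T) = -T²
C((6 + 5)*(0*(-4) + 6)) + 7524 = -((6 + 5)*(0*(-4) + 6))² + 7524 = -(11*(0 + 6))² + 7524 = -(11*6)² + 7524 = -1*66² + 7524 = -1*4356 + 7524 = -4356 + 7524 = 3168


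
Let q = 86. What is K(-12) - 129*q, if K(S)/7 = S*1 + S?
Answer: -11262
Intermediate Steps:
K(S) = 14*S (K(S) = 7*(S*1 + S) = 7*(S + S) = 7*(2*S) = 14*S)
K(-12) - 129*q = 14*(-12) - 129*86 = -168 - 11094 = -11262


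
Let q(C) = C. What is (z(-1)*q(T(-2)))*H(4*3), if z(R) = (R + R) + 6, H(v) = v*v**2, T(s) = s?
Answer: -13824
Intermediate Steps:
H(v) = v**3
z(R) = 6 + 2*R (z(R) = 2*R + 6 = 6 + 2*R)
(z(-1)*q(T(-2)))*H(4*3) = ((6 + 2*(-1))*(-2))*(4*3)**3 = ((6 - 2)*(-2))*12**3 = (4*(-2))*1728 = -8*1728 = -13824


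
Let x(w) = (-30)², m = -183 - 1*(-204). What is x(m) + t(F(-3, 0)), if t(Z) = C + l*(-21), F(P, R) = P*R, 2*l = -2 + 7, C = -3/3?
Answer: 1693/2 ≈ 846.50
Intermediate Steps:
m = 21 (m = -183 + 204 = 21)
C = -1 (C = -3*⅓ = -1)
l = 5/2 (l = (-2 + 7)/2 = (½)*5 = 5/2 ≈ 2.5000)
t(Z) = -107/2 (t(Z) = -1 + (5/2)*(-21) = -1 - 105/2 = -107/2)
x(w) = 900
x(m) + t(F(-3, 0)) = 900 - 107/2 = 1693/2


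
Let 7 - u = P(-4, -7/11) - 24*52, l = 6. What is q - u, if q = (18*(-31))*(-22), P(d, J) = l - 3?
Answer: 11024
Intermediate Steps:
P(d, J) = 3 (P(d, J) = 6 - 3 = 3)
q = 12276 (q = -558*(-22) = 12276)
u = 1252 (u = 7 - (3 - 24*52) = 7 - (3 - 1248) = 7 - 1*(-1245) = 7 + 1245 = 1252)
q - u = 12276 - 1*1252 = 12276 - 1252 = 11024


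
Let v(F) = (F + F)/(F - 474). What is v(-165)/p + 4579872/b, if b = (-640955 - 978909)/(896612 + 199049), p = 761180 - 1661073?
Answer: -120229221113752733246/38811376309947 ≈ -3.0978e+6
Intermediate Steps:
p = -899893
v(F) = 2*F/(-474 + F) (v(F) = (2*F)/(-474 + F) = 2*F/(-474 + F))
b = -1619864/1095661 ≈ -1.4784
v(-165)/p + 4579872/b = (2*(-165)/(-474 - 165))/(-899893) + 4579872/(-1619864/1095661) = (2*(-165)/(-639))*(-1/899893) + 4579872*(-1095661/1619864) = (2*(-165)*(-1/639))*(-1/899893) - 627248391924/202483 = (110/213)*(-1/899893) - 627248391924/202483 = -110/191677209 - 627248391924/202483 = -120229221113752733246/38811376309947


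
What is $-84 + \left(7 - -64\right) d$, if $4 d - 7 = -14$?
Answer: $- \frac{833}{4} \approx -208.25$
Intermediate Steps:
$d = - \frac{7}{4}$ ($d = \frac{7}{4} + \frac{1}{4} \left(-14\right) = \frac{7}{4} - \frac{7}{2} = - \frac{7}{4} \approx -1.75$)
$-84 + \left(7 - -64\right) d = -84 + \left(7 - -64\right) \left(- \frac{7}{4}\right) = -84 + \left(7 + 64\right) \left(- \frac{7}{4}\right) = -84 + 71 \left(- \frac{7}{4}\right) = -84 - \frac{497}{4} = - \frac{833}{4}$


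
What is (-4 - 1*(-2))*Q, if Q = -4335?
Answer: 8670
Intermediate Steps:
(-4 - 1*(-2))*Q = (-4 - 1*(-2))*(-4335) = (-4 + 2)*(-4335) = -2*(-4335) = 8670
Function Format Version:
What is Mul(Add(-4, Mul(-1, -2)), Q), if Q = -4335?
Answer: 8670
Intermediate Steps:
Mul(Add(-4, Mul(-1, -2)), Q) = Mul(Add(-4, Mul(-1, -2)), -4335) = Mul(Add(-4, 2), -4335) = Mul(-2, -4335) = 8670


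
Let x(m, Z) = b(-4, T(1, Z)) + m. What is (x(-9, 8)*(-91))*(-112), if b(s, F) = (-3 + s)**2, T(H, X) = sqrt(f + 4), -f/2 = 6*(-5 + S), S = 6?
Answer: 407680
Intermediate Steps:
f = -12 (f = -12*(-5 + 6) = -12 ≈ -12.000)
T(H, X) = 2*I*sqrt(2) (T(H, X) = sqrt(-12 + 4) = sqrt(-8) = 2*I*sqrt(2))
x(m, Z) = 49 + m (x(m, Z) = (-3 - 4)**2 + m = (-7)**2 + m = 49 + m)
(x(-9, 8)*(-91))*(-112) = ((49 - 9)*(-91))*(-112) = (40*(-91))*(-112) = -3640*(-112) = 407680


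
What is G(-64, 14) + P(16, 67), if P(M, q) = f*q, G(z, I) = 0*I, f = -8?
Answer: -536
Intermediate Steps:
G(z, I) = 0
P(M, q) = -8*q
G(-64, 14) + P(16, 67) = 0 - 8*67 = 0 - 536 = -536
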